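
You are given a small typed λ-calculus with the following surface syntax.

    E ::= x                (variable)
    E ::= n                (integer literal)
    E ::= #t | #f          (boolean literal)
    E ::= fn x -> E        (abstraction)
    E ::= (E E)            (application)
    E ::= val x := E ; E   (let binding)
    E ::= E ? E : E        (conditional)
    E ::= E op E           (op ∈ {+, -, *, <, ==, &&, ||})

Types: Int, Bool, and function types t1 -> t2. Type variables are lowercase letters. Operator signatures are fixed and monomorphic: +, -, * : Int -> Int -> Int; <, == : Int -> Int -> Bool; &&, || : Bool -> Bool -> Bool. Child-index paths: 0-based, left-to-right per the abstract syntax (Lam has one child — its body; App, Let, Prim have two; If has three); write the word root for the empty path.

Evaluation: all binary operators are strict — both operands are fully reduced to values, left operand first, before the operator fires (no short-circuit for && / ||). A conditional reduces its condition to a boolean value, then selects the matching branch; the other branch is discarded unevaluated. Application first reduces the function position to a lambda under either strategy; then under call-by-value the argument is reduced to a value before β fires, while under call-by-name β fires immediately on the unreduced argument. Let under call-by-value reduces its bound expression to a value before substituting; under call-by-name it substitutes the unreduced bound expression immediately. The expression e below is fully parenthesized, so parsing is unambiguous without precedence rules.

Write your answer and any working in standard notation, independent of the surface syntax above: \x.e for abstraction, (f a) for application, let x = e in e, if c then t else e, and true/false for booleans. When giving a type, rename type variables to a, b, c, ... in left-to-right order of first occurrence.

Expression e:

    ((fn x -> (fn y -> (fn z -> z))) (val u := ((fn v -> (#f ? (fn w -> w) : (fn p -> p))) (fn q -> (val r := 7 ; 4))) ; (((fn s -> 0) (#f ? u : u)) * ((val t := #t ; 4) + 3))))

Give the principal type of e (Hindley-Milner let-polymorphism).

Answer: a -> b -> b

Trace:
z : c
\z._ : c -> c
\y._ : b -> c -> c
\x._ : a -> b -> c -> c
  unify Bool ~ Bool
w : e
\w._ : e -> e
p : f
\p._ : f -> f
  unify e -> e ~ f -> f
  unify e ~ f
  unify f ~ f
\v._ : d -> f -> f
let r : Int
\q._ : g -> Int
  unify d -> f -> f ~ (g -> Int) -> h
  unify d ~ g -> Int
  unify f -> f ~ h
_ _ : f -> f
let u : forall. f -> f
\s._ : i -> Int
  unify Bool ~ Bool
u : j -> j
u : k -> k
  unify j -> j ~ k -> k
  unify j ~ k
  unify k ~ k
  unify i -> Int ~ (k -> k) -> l
  unify i ~ k -> k
  unify Int ~ l
_ _ : Int
  unify Int ~ Int
let t : Bool
  unify Int ~ Int
  unify Int ~ Int
  unify Int ~ Int
  unify a -> b -> c -> c ~ Int -> m
  unify a ~ Int
  unify b -> c -> c ~ m
_ _ : b -> c -> c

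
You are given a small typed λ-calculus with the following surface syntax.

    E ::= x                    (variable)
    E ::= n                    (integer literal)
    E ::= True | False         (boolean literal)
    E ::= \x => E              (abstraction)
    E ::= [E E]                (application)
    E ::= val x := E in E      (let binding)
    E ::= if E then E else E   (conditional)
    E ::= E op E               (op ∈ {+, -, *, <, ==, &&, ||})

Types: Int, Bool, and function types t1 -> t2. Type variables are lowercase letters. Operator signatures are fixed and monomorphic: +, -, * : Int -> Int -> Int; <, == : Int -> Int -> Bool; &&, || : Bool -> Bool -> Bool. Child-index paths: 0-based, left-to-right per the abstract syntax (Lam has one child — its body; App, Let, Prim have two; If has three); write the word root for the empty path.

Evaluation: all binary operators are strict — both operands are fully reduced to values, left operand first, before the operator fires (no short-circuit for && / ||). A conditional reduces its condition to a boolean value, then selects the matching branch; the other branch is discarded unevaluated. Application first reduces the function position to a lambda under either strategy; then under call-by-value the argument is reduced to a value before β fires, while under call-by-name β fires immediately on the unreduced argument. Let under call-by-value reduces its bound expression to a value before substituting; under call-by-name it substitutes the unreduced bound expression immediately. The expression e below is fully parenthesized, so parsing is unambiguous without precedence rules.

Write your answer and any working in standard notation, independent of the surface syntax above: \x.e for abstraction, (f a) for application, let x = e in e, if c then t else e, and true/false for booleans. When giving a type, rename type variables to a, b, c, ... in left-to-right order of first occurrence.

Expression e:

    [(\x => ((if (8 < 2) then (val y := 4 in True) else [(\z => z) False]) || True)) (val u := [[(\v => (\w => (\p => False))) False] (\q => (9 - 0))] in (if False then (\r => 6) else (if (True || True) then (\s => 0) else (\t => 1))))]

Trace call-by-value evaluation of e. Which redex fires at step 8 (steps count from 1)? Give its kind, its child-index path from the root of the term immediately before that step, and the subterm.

Derivation:
step 0: ((\x.((if (8 < 2) then (let y = 4 in true) else ((\z.z) false)) || true)) (let u = (((\v.(\w.(\p.false))) false) (\q.(9 - 0))) in (if false then (\r.6) else (if (true || true) then (\s.0) else (\t.1)))))
step 1: [beta@1.0.0] ((\x.((if (8 < 2) then (let y = 4 in true) else ((\z.z) false)) || true)) (let u = ((\w.(\p.false)) (\q.(9 - 0))) in (if false then (\r.6) else (if (true || true) then (\s.0) else (\t.1)))))
step 2: [beta@1.0] ((\x.((if (8 < 2) then (let y = 4 in true) else ((\z.z) false)) || true)) (let u = (\p.false) in (if false then (\r.6) else (if (true || true) then (\s.0) else (\t.1)))))
step 3: [let@1] ((\x.((if (8 < 2) then (let y = 4 in true) else ((\z.z) false)) || true)) (if false then (\r.6) else (if (true || true) then (\s.0) else (\t.1))))
step 4: [if@1] ((\x.((if (8 < 2) then (let y = 4 in true) else ((\z.z) false)) || true)) (if (true || true) then (\s.0) else (\t.1)))
step 5: [delta@1.0] ((\x.((if (8 < 2) then (let y = 4 in true) else ((\z.z) false)) || true)) (if true then (\s.0) else (\t.1)))
step 6: [if@1] ((\x.((if (8 < 2) then (let y = 4 in true) else ((\z.z) false)) || true)) (\s.0))
step 7: [beta@root] ((if (8 < 2) then (let y = 4 in true) else ((\z.z) false)) || true)
step 8: [delta@0.0] ((if false then (let y = 4 in true) else ((\z.z) false)) || true)

Answer: delta at 0.0 : (8 < 2)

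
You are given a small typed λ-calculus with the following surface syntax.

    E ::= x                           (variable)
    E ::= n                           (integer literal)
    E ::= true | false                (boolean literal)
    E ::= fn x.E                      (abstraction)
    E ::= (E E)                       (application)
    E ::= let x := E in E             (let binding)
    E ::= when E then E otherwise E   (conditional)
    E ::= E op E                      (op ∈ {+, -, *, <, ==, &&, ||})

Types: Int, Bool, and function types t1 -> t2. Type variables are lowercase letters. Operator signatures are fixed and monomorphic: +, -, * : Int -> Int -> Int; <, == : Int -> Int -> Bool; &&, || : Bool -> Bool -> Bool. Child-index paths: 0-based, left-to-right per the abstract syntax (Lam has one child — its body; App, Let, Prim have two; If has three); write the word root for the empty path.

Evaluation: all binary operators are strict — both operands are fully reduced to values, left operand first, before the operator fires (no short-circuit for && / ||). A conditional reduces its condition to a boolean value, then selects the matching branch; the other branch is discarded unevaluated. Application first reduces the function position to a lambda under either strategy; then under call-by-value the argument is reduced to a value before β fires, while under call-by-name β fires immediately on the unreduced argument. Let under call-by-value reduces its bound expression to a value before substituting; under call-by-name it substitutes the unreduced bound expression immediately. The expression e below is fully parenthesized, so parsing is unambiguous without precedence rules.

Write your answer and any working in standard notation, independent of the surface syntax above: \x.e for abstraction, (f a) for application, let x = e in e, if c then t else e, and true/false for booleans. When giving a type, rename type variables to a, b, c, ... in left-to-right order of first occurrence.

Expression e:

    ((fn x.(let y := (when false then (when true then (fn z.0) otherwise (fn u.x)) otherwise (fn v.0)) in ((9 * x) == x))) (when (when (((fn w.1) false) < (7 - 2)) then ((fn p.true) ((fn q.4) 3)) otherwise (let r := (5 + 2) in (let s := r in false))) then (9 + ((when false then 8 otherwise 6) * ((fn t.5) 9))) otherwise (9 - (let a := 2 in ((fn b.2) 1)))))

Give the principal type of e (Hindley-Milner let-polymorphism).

Answer: Bool

Working:
  unify Bool ~ Bool
  unify Bool ~ Bool
\z._ : b -> Int
x : a
\u._ : c -> a
  unify b -> Int ~ c -> a
  unify b ~ c
  unify Int ~ a
\v._ : d -> Int
  unify c -> Int ~ d -> Int
  unify c ~ d
  unify Int ~ Int
let y : forall. d -> Int
  unify Int ~ Int
x : Int
  unify Int ~ Int
  unify Int ~ Int
x : Int
  unify Int ~ Int
\x._ : Int -> Bool
\w._ : e -> Int
  unify e -> Int ~ Bool -> f
  unify e ~ Bool
  unify Int ~ f
_ _ : Int
  unify Int ~ Int
  unify Int ~ Int
  unify Int ~ Int
  unify Int ~ Int
  unify Bool ~ Bool
\p._ : g -> Bool
\q._ : h -> Int
  unify h -> Int ~ Int -> i
  unify h ~ Int
  unify Int ~ i
_ _ : Int
  unify g -> Bool ~ Int -> j
  unify g ~ Int
  unify Bool ~ j
_ _ : Bool
  unify Int ~ Int
  unify Int ~ Int
let r : Int
r : Int
let s : Int
  unify Bool ~ Bool
  unify Bool ~ Bool
  unify Int ~ Int
  unify Bool ~ Bool
  unify Int ~ Int
  unify Int ~ Int
\t._ : k -> Int
  unify k -> Int ~ Int -> l
  unify k ~ Int
  unify Int ~ l
_ _ : Int
  unify Int ~ Int
  unify Int ~ Int
  unify Int ~ Int
let a : Int
\b._ : m -> Int
  unify m -> Int ~ Int -> n
  unify m ~ Int
  unify Int ~ n
_ _ : Int
  unify Int ~ Int
  unify Int ~ Int
  unify Int -> Bool ~ Int -> o
  unify Int ~ Int
  unify Bool ~ o
_ _ : Bool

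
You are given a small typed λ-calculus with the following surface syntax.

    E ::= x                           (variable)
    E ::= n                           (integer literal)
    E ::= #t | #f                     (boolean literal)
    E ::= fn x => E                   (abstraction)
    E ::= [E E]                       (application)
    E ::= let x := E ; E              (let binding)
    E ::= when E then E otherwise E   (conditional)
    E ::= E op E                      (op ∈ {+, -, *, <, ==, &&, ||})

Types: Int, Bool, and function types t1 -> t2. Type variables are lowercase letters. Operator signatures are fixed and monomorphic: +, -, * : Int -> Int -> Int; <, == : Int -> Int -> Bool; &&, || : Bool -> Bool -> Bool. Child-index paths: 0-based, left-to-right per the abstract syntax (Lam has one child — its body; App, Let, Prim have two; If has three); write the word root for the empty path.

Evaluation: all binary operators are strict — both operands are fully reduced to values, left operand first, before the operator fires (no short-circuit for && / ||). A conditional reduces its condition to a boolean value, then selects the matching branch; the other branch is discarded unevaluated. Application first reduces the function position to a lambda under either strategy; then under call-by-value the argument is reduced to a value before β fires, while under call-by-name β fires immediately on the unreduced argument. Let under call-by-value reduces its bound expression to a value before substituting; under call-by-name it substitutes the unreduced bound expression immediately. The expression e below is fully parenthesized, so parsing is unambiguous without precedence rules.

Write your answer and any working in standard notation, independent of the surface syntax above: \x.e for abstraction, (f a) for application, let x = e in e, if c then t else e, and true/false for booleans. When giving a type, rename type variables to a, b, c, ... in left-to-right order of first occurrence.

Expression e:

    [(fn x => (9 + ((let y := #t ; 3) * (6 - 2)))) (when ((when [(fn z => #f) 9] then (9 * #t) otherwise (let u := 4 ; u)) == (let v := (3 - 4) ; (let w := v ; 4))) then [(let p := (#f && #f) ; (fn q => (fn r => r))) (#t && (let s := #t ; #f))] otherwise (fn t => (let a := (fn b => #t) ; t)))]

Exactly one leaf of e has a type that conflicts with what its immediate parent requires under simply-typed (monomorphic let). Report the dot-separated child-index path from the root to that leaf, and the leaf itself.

Derivation:
  unify Int ~ Int
let y : Bool
  unify Int ~ Int
  unify Int ~ Int
  unify Int ~ Int
  unify Int ~ Int
  unify Int ~ Int
\x._ : a -> Int
\z._ : b -> Bool
  unify b -> Bool ~ Int -> c
  unify b ~ Int
  unify Bool ~ c
_ _ : Bool
  unify Bool ~ Bool
  unify Int ~ Int
  unify Bool ~ Int
  FAIL: mismatch Bool ~ Int

Answer: 1.0.0.1.1 : true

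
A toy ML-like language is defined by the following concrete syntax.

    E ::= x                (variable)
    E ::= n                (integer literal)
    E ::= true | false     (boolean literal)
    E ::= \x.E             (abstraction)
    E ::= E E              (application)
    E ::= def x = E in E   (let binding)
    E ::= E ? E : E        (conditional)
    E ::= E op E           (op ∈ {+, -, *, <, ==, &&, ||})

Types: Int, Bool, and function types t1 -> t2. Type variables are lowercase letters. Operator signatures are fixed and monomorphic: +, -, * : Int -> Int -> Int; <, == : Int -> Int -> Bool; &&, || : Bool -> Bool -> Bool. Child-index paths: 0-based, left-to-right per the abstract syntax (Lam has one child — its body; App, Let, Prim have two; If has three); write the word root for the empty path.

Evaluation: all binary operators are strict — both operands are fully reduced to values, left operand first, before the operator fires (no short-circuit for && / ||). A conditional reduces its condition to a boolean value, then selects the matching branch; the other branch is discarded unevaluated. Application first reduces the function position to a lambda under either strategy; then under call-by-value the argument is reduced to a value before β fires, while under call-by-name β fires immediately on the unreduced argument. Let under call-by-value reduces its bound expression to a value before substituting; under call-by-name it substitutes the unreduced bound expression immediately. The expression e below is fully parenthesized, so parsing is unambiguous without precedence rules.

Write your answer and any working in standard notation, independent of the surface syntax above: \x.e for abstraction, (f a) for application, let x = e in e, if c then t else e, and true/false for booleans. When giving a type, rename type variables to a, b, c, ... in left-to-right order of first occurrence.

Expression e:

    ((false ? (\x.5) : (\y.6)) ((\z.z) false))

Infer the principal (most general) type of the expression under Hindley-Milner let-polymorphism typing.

Trace:
  unify Bool ~ Bool
\x._ : a -> Int
\y._ : b -> Int
  unify a -> Int ~ b -> Int
  unify a ~ b
  unify Int ~ Int
z : c
\z._ : c -> c
  unify c -> c ~ Bool -> d
  unify c ~ Bool
  unify Bool ~ d
_ _ : Bool
  unify b -> Int ~ Bool -> e
  unify b ~ Bool
  unify Int ~ e
_ _ : Int

Answer: Int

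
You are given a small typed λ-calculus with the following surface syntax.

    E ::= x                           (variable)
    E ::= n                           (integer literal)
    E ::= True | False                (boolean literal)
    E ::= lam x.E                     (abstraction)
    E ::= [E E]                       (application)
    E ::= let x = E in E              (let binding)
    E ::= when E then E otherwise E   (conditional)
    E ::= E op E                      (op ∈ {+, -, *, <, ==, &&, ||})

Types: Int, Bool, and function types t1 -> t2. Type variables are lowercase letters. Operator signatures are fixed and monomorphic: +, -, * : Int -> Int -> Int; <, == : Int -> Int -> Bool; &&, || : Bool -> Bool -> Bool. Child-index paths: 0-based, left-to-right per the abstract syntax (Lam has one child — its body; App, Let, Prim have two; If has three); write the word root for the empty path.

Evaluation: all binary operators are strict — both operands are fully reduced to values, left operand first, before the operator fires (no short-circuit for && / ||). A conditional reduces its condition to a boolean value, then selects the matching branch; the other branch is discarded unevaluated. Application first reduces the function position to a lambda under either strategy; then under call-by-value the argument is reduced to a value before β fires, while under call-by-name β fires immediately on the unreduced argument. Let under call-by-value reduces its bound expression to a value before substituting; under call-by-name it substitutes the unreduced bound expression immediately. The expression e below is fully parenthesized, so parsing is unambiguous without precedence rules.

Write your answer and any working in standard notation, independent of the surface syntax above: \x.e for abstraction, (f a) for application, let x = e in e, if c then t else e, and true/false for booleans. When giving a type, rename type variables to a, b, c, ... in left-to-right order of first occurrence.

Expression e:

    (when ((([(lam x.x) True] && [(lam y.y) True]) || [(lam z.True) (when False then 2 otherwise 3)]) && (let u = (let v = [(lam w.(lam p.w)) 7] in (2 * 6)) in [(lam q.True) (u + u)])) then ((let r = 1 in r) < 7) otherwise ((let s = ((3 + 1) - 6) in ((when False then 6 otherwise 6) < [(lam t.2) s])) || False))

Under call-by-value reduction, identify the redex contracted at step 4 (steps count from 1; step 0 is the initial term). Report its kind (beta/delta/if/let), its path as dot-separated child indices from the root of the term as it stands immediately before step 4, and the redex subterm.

Answer: if at 0.0.1.1 : (if false then 2 else 3)

Working:
step 0: (if (((((\x.x) true) && ((\y.y) true)) || ((\z.true) (if false then 2 else 3))) && (let u = (let v = ((\w.(\p.w)) 7) in (2 * 6)) in ((\q.true) (u + u)))) then ((let r = 1 in r) < 7) else ((let s = ((3 + 1) - 6) in ((if false then 6 else 6) < ((\t.2) s))) || false))
step 1: [beta@0.0.0.0] (if (((true && ((\y.y) true)) || ((\z.true) (if false then 2 else 3))) && (let u = (let v = ((\w.(\p.w)) 7) in (2 * 6)) in ((\q.true) (u + u)))) then ((let r = 1 in r) < 7) else ((let s = ((3 + 1) - 6) in ((if false then 6 else 6) < ((\t.2) s))) || false))
step 2: [beta@0.0.0.1] (if (((true && true) || ((\z.true) (if false then 2 else 3))) && (let u = (let v = ((\w.(\p.w)) 7) in (2 * 6)) in ((\q.true) (u + u)))) then ((let r = 1 in r) < 7) else ((let s = ((3 + 1) - 6) in ((if false then 6 else 6) < ((\t.2) s))) || false))
step 3: [delta@0.0.0] (if ((true || ((\z.true) (if false then 2 else 3))) && (let u = (let v = ((\w.(\p.w)) 7) in (2 * 6)) in ((\q.true) (u + u)))) then ((let r = 1 in r) < 7) else ((let s = ((3 + 1) - 6) in ((if false then 6 else 6) < ((\t.2) s))) || false))
step 4: [if@0.0.1.1] (if ((true || ((\z.true) 3)) && (let u = (let v = ((\w.(\p.w)) 7) in (2 * 6)) in ((\q.true) (u + u)))) then ((let r = 1 in r) < 7) else ((let s = ((3 + 1) - 6) in ((if false then 6 else 6) < ((\t.2) s))) || false))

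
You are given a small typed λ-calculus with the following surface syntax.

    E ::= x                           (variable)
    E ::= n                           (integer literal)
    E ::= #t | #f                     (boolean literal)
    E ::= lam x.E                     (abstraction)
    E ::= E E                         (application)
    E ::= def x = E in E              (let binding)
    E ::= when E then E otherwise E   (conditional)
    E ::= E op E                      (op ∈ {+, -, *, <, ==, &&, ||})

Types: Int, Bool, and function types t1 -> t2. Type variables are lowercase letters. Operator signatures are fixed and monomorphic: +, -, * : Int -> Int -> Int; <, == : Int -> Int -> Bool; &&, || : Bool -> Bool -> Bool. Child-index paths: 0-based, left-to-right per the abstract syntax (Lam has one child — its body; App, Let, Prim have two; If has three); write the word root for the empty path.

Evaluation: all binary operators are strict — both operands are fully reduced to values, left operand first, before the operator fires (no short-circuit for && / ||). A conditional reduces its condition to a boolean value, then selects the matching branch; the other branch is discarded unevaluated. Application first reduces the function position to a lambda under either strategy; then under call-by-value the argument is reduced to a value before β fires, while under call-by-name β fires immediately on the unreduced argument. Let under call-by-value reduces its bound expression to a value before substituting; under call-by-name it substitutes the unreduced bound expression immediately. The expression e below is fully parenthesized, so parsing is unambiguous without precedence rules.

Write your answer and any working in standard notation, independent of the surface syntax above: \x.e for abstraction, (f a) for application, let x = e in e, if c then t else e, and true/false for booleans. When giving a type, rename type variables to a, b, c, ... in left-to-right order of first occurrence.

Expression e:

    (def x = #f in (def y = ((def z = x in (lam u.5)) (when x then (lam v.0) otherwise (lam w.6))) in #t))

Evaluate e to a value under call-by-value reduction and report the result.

Derivation:
step 0: (let x = false in (let y = ((let z = x in (\u.5)) (if x then (\v.0) else (\w.6))) in true))
step 1: [let@root] (let y = ((let z = false in (\u.5)) (if false then (\v.0) else (\w.6))) in true)
step 2: [let@0.0] (let y = ((\u.5) (if false then (\v.0) else (\w.6))) in true)
step 3: [if@0.1] (let y = ((\u.5) (\w.6)) in true)
step 4: [beta@0] (let y = 5 in true)
step 5: [let@root] true

Answer: true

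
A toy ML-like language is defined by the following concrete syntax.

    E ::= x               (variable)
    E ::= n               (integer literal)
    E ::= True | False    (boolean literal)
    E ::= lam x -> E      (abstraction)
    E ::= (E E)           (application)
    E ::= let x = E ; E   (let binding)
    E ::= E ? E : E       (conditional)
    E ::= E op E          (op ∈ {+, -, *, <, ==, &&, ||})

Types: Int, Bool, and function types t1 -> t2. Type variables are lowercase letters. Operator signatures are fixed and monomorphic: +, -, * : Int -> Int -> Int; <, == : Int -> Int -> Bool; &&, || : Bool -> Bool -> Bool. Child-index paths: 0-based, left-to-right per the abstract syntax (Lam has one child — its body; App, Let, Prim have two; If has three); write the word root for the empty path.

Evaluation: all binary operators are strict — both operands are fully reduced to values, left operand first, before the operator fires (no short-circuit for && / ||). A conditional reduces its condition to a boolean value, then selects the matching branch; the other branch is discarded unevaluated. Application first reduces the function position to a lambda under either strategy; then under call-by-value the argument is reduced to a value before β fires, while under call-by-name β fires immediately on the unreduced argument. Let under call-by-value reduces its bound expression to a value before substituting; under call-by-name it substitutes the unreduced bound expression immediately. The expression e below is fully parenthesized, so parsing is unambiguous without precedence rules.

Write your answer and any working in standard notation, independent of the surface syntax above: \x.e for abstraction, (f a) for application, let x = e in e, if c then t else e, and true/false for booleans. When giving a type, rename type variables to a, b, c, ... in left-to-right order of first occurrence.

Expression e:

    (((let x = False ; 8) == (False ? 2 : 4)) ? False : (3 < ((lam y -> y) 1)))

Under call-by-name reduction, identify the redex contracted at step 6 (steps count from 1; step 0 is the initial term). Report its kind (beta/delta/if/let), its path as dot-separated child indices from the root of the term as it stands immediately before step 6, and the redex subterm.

Derivation:
step 0: (if ((let x = false in 8) == (if false then 2 else 4)) then false else (3 < ((\y.y) 1)))
step 1: [let@0.0] (if (8 == (if false then 2 else 4)) then false else (3 < ((\y.y) 1)))
step 2: [if@0.1] (if (8 == 4) then false else (3 < ((\y.y) 1)))
step 3: [delta@0] (if false then false else (3 < ((\y.y) 1)))
step 4: [if@root] (3 < ((\y.y) 1))
step 5: [beta@1] (3 < 1)
step 6: [delta@root] false

Answer: delta at root : (3 < 1)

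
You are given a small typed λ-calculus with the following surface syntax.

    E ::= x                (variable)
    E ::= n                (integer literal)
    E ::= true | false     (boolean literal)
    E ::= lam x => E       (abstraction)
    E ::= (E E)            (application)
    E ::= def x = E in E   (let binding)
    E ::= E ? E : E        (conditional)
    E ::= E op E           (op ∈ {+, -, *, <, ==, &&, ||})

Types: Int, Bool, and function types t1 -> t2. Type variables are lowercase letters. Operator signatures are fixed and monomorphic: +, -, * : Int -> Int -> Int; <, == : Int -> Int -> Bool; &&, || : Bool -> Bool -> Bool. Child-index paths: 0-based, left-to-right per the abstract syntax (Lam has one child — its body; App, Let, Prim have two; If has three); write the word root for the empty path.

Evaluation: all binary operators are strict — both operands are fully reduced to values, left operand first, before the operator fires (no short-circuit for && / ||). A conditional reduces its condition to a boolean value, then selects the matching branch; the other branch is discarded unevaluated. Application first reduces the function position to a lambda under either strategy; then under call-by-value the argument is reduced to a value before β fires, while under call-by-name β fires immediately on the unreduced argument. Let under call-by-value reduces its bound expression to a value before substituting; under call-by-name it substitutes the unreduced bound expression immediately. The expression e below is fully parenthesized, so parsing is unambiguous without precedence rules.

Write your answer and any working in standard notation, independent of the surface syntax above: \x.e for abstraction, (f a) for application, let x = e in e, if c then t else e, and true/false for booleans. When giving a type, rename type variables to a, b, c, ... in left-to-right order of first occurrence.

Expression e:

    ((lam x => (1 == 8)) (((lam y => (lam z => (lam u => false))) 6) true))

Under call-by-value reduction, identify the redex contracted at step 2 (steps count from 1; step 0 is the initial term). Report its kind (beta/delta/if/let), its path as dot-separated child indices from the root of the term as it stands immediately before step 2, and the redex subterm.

Working:
step 0: ((\x.(1 == 8)) (((\y.(\z.(\u.false))) 6) true))
step 1: [beta@1.0] ((\x.(1 == 8)) ((\z.(\u.false)) true))
step 2: [beta@1] ((\x.(1 == 8)) (\u.false))

Answer: beta at 1 : ((\z.(\u.false)) true)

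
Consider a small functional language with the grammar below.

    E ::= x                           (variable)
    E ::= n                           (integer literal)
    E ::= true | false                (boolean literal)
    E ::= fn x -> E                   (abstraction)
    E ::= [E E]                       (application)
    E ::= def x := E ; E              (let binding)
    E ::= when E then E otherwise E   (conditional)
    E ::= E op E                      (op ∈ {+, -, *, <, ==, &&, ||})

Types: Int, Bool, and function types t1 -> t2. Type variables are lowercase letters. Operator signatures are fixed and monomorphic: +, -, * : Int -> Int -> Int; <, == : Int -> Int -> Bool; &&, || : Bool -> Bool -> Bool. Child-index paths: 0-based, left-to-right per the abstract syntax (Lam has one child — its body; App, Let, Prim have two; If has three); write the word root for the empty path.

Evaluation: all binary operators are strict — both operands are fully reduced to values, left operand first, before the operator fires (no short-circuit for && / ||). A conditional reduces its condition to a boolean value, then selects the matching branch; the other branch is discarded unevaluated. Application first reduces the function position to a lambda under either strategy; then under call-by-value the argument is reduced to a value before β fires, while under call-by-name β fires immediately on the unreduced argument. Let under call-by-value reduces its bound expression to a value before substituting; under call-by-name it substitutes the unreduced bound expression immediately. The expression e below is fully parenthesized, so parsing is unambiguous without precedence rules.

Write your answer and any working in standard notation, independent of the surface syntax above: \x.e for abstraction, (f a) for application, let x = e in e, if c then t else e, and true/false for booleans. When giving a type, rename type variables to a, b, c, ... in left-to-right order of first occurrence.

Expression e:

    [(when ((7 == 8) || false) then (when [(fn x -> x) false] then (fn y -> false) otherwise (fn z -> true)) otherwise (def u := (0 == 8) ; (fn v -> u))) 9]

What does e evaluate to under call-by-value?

Answer: false

Working:
step 0: ((if ((7 == 8) || false) then (if ((\x.x) false) then (\y.false) else (\z.true)) else (let u = (0 == 8) in (\v.u))) 9)
step 1: [delta@0.0.0] ((if (false || false) then (if ((\x.x) false) then (\y.false) else (\z.true)) else (let u = (0 == 8) in (\v.u))) 9)
step 2: [delta@0.0] ((if false then (if ((\x.x) false) then (\y.false) else (\z.true)) else (let u = (0 == 8) in (\v.u))) 9)
step 3: [if@0] ((let u = (0 == 8) in (\v.u)) 9)
step 4: [delta@0.0] ((let u = false in (\v.u)) 9)
step 5: [let@0] ((\v.false) 9)
step 6: [beta@root] false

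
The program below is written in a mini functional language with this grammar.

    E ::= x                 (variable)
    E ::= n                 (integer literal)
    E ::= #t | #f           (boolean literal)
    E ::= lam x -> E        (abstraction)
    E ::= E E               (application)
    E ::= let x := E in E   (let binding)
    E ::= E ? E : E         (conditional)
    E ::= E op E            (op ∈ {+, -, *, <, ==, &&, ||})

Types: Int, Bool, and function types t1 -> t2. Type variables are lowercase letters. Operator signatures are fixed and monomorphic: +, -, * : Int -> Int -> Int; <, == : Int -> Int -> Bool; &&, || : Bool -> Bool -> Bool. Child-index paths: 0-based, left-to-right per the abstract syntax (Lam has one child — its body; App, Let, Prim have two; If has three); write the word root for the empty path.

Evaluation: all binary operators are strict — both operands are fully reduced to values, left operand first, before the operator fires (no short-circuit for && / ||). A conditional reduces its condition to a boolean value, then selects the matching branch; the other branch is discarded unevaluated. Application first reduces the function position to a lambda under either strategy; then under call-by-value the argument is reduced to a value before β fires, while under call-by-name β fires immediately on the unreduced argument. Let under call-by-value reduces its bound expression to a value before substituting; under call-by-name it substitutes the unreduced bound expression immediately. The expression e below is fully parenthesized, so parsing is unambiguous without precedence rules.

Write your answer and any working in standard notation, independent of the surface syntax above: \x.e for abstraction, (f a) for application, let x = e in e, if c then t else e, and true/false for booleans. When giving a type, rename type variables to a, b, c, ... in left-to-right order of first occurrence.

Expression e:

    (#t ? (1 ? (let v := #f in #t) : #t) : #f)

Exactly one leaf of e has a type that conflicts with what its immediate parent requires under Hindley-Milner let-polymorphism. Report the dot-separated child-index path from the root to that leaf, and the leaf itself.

Answer: 1.0 : 1

Derivation:
  unify Bool ~ Bool
  unify Int ~ Bool
  FAIL: mismatch Int ~ Bool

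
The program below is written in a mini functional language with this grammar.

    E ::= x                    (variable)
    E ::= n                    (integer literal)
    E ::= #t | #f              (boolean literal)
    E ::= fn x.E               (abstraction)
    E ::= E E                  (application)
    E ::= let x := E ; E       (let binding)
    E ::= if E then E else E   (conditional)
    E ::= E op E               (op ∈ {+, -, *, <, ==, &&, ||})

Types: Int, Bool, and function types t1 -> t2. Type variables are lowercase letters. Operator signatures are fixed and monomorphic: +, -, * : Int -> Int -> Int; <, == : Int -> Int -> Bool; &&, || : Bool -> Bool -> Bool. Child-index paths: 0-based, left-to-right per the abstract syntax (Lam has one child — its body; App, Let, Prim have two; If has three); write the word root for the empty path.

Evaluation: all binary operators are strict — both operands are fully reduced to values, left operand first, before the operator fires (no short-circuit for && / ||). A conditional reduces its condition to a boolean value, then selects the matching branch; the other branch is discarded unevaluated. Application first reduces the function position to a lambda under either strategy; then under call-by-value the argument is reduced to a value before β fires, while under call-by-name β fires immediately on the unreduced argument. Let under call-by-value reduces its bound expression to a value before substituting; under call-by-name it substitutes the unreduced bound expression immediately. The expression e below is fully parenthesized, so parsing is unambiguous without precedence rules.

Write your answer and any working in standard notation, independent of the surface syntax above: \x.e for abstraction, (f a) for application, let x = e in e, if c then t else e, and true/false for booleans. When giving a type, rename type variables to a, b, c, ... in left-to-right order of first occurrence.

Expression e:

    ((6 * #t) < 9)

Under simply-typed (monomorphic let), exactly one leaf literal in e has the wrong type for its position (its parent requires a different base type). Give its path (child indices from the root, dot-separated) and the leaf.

Answer: 0.1 : true

Working:
  unify Int ~ Int
  unify Bool ~ Int
  FAIL: mismatch Bool ~ Int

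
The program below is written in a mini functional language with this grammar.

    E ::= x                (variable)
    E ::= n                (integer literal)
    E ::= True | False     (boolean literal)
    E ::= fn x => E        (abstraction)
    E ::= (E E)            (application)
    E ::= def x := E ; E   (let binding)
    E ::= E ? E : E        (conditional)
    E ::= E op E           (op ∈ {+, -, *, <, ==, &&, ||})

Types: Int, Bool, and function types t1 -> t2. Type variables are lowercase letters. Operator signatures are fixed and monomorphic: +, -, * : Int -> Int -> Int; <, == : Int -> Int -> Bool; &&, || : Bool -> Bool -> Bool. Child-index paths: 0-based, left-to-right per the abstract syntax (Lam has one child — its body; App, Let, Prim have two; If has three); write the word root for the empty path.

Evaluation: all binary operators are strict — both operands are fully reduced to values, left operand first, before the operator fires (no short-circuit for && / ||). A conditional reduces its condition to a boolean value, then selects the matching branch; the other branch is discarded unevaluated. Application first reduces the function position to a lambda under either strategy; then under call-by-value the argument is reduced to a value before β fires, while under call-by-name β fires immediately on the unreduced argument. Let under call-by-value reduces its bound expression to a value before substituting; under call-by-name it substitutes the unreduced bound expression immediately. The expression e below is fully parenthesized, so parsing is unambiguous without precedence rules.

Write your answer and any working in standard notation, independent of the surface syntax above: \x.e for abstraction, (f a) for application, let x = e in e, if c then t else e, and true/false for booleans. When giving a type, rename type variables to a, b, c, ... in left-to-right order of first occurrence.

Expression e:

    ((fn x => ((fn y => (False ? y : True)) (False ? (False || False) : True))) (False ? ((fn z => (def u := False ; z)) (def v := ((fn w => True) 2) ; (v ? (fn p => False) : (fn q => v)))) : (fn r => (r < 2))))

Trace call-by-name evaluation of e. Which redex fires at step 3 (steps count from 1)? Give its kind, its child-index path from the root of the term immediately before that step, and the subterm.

Derivation:
step 0: ((\x.((\y.(if false then y else true)) (if false then (false || false) else true))) (if false then ((\z.(let u = false in z)) (let v = ((\w.true) 2) in (if v then (\p.false) else (\q.v)))) else (\r.(r < 2))))
step 1: [beta@root] ((\y.(if false then y else true)) (if false then (false || false) else true))
step 2: [beta@root] (if false then (if false then (false || false) else true) else true)
step 3: [if@root] true

Answer: if at root : (if false then (if false then (false || false) else true) else true)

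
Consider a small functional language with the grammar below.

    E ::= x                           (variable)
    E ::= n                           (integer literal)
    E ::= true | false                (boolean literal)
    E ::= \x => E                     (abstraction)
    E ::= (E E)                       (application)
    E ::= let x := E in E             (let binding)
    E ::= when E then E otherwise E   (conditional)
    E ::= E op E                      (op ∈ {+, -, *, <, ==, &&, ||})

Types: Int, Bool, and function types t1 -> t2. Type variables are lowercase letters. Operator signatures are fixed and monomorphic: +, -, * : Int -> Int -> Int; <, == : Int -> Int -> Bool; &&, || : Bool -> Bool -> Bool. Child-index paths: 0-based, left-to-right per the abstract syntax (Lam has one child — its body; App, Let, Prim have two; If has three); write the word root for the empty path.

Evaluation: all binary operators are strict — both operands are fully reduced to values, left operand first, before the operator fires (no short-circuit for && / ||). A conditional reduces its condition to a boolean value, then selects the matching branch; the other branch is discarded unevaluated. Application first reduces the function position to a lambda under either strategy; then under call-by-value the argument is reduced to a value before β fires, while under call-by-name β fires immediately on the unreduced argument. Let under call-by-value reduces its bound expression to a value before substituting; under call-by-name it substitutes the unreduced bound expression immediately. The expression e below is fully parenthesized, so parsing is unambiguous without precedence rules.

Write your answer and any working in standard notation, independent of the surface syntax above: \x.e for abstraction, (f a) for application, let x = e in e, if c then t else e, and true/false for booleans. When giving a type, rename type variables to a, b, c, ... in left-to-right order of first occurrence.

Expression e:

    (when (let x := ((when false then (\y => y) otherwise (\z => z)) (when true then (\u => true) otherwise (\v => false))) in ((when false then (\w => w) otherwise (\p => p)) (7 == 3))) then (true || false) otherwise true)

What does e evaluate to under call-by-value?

Answer: true

Working:
step 0: (if (let x = ((if false then (\y.y) else (\z.z)) (if true then (\u.true) else (\v.false))) in ((if false then (\w.w) else (\p.p)) (7 == 3))) then (true || false) else true)
step 1: [if@0.0.0] (if (let x = ((\z.z) (if true then (\u.true) else (\v.false))) in ((if false then (\w.w) else (\p.p)) (7 == 3))) then (true || false) else true)
step 2: [if@0.0.1] (if (let x = ((\z.z) (\u.true)) in ((if false then (\w.w) else (\p.p)) (7 == 3))) then (true || false) else true)
step 3: [beta@0.0] (if (let x = (\u.true) in ((if false then (\w.w) else (\p.p)) (7 == 3))) then (true || false) else true)
step 4: [let@0] (if ((if false then (\w.w) else (\p.p)) (7 == 3)) then (true || false) else true)
step 5: [if@0.0] (if ((\p.p) (7 == 3)) then (true || false) else true)
step 6: [delta@0.1] (if ((\p.p) false) then (true || false) else true)
step 7: [beta@0] (if false then (true || false) else true)
step 8: [if@root] true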